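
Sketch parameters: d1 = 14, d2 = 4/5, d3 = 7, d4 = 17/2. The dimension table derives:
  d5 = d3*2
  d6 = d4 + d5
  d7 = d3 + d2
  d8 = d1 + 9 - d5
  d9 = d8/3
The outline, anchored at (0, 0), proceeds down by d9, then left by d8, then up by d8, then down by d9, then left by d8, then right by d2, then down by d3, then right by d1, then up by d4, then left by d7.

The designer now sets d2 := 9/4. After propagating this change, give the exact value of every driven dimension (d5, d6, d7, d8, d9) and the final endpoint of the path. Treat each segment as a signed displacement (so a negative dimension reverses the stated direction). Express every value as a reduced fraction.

d5 = 14
d6 = 45/2
d7 = 37/4
d8 = 9
d9 = 3
endpoint = (-11, 9/2)

Apply edit: d2 := 9/4
  d5 = d3*2 = 14
  d6 = d4 + d5 = 45/2
  d7 = d3 + d2 = 37/4
  d8 = d1 + 9 - d5 = 9
  d9 = d8/3 = 3
Walk from origin (0, 0):
  seg 1: down by d9 = 3 → (0, -3)
  seg 2: left by d8 = 9 → (-9, -3)
  seg 3: up by d8 = 9 → (-9, 6)
  seg 4: down by d9 = 3 → (-9, 3)
  seg 5: left by d8 = 9 → (-18, 3)
  seg 6: right by d2 = 9/4 → (-63/4, 3)
  seg 7: down by d3 = 7 → (-63/4, -4)
  seg 8: right by d1 = 14 → (-7/4, -4)
  seg 9: up by d4 = 17/2 → (-7/4, 9/2)
  seg 10: left by d7 = 37/4 → (-11, 9/2)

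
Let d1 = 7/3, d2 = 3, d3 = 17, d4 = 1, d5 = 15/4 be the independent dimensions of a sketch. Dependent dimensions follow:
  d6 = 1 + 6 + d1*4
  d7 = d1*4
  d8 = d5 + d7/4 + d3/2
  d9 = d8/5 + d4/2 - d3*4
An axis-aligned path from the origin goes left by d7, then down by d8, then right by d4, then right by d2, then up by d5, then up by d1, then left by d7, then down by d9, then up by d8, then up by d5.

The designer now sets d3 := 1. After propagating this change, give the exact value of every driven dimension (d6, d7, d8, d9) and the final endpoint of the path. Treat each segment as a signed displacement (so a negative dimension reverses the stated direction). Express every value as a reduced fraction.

Apply edit: d3 := 1
  d6 = 1 + 6 + d1*4 = 49/3
  d7 = d1*4 = 28/3
  d8 = d5 + d7/4 + d3/2 = 79/12
  d9 = d8/5 + d4/2 - d3*4 = -131/60
Walk from origin (0, 0):
  seg 1: left by d7 = 28/3 → (-28/3, 0)
  seg 2: down by d8 = 79/12 → (-28/3, -79/12)
  seg 3: right by d4 = 1 → (-25/3, -79/12)
  seg 4: right by d2 = 3 → (-16/3, -79/12)
  seg 5: up by d5 = 15/4 → (-16/3, -17/6)
  seg 6: up by d1 = 7/3 → (-16/3, -1/2)
  seg 7: left by d7 = 28/3 → (-44/3, -1/2)
  seg 8: down by d9 = -131/60 → (-44/3, 101/60)
  seg 9: up by d8 = 79/12 → (-44/3, 124/15)
  seg 10: up by d5 = 15/4 → (-44/3, 721/60)

d6 = 49/3
d7 = 28/3
d8 = 79/12
d9 = -131/60
endpoint = (-44/3, 721/60)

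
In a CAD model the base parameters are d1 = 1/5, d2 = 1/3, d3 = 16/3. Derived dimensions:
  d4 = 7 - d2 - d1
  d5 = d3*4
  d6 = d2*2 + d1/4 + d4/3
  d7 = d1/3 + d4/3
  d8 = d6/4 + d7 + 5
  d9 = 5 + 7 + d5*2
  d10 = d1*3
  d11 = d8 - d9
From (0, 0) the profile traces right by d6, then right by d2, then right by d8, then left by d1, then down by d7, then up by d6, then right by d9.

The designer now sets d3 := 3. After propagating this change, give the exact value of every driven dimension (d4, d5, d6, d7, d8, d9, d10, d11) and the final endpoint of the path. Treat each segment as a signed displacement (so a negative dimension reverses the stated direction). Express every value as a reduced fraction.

Apply edit: d3 := 3
  d4 = 7 - d2 - d1 = 97/15
  d5 = d3*4 = 12
  d6 = d2*2 + d1/4 + d4/3 = 517/180
  d7 = d1/3 + d4/3 = 20/9
  d8 = d6/4 + d7 + 5 = 5717/720
  d9 = 5 + 7 + d5*2 = 36
  d10 = d1*3 = 3/5
  d11 = d8 - d9 = -20203/720
Walk from origin (0, 0):
  seg 1: right by d6 = 517/180 → (517/180, 0)
  seg 2: right by d2 = 1/3 → (577/180, 0)
  seg 3: right by d8 = 5717/720 → (535/48, 0)
  seg 4: left by d1 = 1/5 → (2627/240, 0)
  seg 5: down by d7 = 20/9 → (2627/240, -20/9)
  seg 6: up by d6 = 517/180 → (2627/240, 13/20)
  seg 7: right by d9 = 36 → (11267/240, 13/20)

d4 = 97/15
d5 = 12
d6 = 517/180
d7 = 20/9
d8 = 5717/720
d9 = 36
d10 = 3/5
d11 = -20203/720
endpoint = (11267/240, 13/20)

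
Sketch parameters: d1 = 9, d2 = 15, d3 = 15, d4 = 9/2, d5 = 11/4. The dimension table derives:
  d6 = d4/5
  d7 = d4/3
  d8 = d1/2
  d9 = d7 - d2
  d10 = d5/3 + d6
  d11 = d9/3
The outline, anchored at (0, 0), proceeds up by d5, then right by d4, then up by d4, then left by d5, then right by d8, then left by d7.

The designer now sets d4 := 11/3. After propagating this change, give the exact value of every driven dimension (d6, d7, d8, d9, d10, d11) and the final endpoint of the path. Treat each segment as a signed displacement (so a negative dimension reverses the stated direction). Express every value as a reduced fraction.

Apply edit: d4 := 11/3
  d6 = d4/5 = 11/15
  d7 = d4/3 = 11/9
  d8 = d1/2 = 9/2
  d9 = d7 - d2 = -124/9
  d10 = d5/3 + d6 = 33/20
  d11 = d9/3 = -124/27
Walk from origin (0, 0):
  seg 1: up by d5 = 11/4 → (0, 11/4)
  seg 2: right by d4 = 11/3 → (11/3, 11/4)
  seg 3: up by d4 = 11/3 → (11/3, 77/12)
  seg 4: left by d5 = 11/4 → (11/12, 77/12)
  seg 5: right by d8 = 9/2 → (65/12, 77/12)
  seg 6: left by d7 = 11/9 → (151/36, 77/12)

d6 = 11/15
d7 = 11/9
d8 = 9/2
d9 = -124/9
d10 = 33/20
d11 = -124/27
endpoint = (151/36, 77/12)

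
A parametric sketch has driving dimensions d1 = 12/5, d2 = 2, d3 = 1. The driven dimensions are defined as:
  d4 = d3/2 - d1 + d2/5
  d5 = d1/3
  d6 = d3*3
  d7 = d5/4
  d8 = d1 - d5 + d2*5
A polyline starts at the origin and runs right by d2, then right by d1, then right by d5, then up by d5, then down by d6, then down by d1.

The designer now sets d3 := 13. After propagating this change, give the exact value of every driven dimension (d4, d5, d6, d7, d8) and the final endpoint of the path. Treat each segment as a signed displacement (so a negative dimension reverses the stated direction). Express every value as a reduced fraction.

Apply edit: d3 := 13
  d4 = d3/2 - d1 + d2/5 = 9/2
  d5 = d1/3 = 4/5
  d6 = d3*3 = 39
  d7 = d5/4 = 1/5
  d8 = d1 - d5 + d2*5 = 58/5
Walk from origin (0, 0):
  seg 1: right by d2 = 2 → (2, 0)
  seg 2: right by d1 = 12/5 → (22/5, 0)
  seg 3: right by d5 = 4/5 → (26/5, 0)
  seg 4: up by d5 = 4/5 → (26/5, 4/5)
  seg 5: down by d6 = 39 → (26/5, -191/5)
  seg 6: down by d1 = 12/5 → (26/5, -203/5)

d4 = 9/2
d5 = 4/5
d6 = 39
d7 = 1/5
d8 = 58/5
endpoint = (26/5, -203/5)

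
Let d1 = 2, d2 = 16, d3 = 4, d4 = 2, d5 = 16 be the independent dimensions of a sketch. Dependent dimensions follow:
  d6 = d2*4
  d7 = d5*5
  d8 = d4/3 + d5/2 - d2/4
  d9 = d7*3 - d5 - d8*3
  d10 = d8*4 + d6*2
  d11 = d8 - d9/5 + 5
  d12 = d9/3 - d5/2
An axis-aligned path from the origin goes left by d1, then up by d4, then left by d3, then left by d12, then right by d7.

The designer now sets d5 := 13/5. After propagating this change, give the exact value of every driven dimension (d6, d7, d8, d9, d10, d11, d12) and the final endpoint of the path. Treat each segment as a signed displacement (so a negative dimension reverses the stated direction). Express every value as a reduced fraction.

Apply edit: d5 := 13/5
  d6 = d2*4 = 64
  d7 = d5*5 = 13
  d8 = d4/3 + d5/2 - d2/4 = -61/30
  d9 = d7*3 - d5 - d8*3 = 85/2
  d10 = d8*4 + d6*2 = 1798/15
  d11 = d8 - d9/5 + 5 = -83/15
  d12 = d9/3 - d5/2 = 193/15
Walk from origin (0, 0):
  seg 1: left by d1 = 2 → (-2, 0)
  seg 2: up by d4 = 2 → (-2, 2)
  seg 3: left by d3 = 4 → (-6, 2)
  seg 4: left by d12 = 193/15 → (-283/15, 2)
  seg 5: right by d7 = 13 → (-88/15, 2)

d6 = 64
d7 = 13
d8 = -61/30
d9 = 85/2
d10 = 1798/15
d11 = -83/15
d12 = 193/15
endpoint = (-88/15, 2)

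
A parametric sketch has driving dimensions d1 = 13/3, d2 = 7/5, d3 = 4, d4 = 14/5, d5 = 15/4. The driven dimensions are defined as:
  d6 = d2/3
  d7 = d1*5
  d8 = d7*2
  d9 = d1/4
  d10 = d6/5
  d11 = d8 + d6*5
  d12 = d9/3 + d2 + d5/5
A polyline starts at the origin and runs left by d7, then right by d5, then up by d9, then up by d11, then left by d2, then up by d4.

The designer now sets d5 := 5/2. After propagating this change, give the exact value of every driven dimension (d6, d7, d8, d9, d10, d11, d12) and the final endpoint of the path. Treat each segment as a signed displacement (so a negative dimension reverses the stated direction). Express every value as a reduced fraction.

d6 = 7/15
d7 = 65/3
d8 = 130/3
d9 = 13/12
d10 = 7/75
d11 = 137/3
d12 = 407/180
endpoint = (-617/30, 991/20)

Apply edit: d5 := 5/2
  d6 = d2/3 = 7/15
  d7 = d1*5 = 65/3
  d8 = d7*2 = 130/3
  d9 = d1/4 = 13/12
  d10 = d6/5 = 7/75
  d11 = d8 + d6*5 = 137/3
  d12 = d9/3 + d2 + d5/5 = 407/180
Walk from origin (0, 0):
  seg 1: left by d7 = 65/3 → (-65/3, 0)
  seg 2: right by d5 = 5/2 → (-115/6, 0)
  seg 3: up by d9 = 13/12 → (-115/6, 13/12)
  seg 4: up by d11 = 137/3 → (-115/6, 187/4)
  seg 5: left by d2 = 7/5 → (-617/30, 187/4)
  seg 6: up by d4 = 14/5 → (-617/30, 991/20)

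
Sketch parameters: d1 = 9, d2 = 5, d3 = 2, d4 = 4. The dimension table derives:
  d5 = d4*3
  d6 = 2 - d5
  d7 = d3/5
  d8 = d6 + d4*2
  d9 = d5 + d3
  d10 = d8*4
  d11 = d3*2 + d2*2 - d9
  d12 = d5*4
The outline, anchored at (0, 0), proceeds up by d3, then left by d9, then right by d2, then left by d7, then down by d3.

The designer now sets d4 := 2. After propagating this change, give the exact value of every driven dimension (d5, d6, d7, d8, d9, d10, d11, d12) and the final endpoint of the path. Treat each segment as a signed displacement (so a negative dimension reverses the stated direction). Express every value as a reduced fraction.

Apply edit: d4 := 2
  d5 = d4*3 = 6
  d6 = 2 - d5 = -4
  d7 = d3/5 = 2/5
  d8 = d6 + d4*2 = 0
  d9 = d5 + d3 = 8
  d10 = d8*4 = 0
  d11 = d3*2 + d2*2 - d9 = 6
  d12 = d5*4 = 24
Walk from origin (0, 0):
  seg 1: up by d3 = 2 → (0, 2)
  seg 2: left by d9 = 8 → (-8, 2)
  seg 3: right by d2 = 5 → (-3, 2)
  seg 4: left by d7 = 2/5 → (-17/5, 2)
  seg 5: down by d3 = 2 → (-17/5, 0)

d5 = 6
d6 = -4
d7 = 2/5
d8 = 0
d9 = 8
d10 = 0
d11 = 6
d12 = 24
endpoint = (-17/5, 0)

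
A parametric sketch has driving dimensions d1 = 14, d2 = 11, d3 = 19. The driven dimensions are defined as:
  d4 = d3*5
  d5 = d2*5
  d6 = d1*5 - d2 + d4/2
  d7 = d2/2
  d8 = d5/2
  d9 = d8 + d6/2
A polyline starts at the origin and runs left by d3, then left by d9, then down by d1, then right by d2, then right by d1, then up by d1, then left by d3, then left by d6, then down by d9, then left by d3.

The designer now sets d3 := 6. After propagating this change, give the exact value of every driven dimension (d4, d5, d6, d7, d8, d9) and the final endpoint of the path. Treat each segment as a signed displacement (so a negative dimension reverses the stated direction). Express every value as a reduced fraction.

Apply edit: d3 := 6
  d4 = d3*5 = 30
  d5 = d2*5 = 55
  d6 = d1*5 - d2 + d4/2 = 74
  d7 = d2/2 = 11/2
  d8 = d5/2 = 55/2
  d9 = d8 + d6/2 = 129/2
Walk from origin (0, 0):
  seg 1: left by d3 = 6 → (-6, 0)
  seg 2: left by d9 = 129/2 → (-141/2, 0)
  seg 3: down by d1 = 14 → (-141/2, -14)
  seg 4: right by d2 = 11 → (-119/2, -14)
  seg 5: right by d1 = 14 → (-91/2, -14)
  seg 6: up by d1 = 14 → (-91/2, 0)
  seg 7: left by d3 = 6 → (-103/2, 0)
  seg 8: left by d6 = 74 → (-251/2, 0)
  seg 9: down by d9 = 129/2 → (-251/2, -129/2)
  seg 10: left by d3 = 6 → (-263/2, -129/2)

d4 = 30
d5 = 55
d6 = 74
d7 = 11/2
d8 = 55/2
d9 = 129/2
endpoint = (-263/2, -129/2)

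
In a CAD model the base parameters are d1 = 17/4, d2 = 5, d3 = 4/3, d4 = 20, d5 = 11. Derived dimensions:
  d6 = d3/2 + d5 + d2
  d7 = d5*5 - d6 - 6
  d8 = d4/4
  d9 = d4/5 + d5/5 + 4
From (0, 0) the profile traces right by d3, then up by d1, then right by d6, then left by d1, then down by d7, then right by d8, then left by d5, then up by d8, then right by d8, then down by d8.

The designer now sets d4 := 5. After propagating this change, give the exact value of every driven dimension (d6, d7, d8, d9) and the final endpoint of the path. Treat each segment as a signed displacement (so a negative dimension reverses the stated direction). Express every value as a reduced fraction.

Apply edit: d4 := 5
  d6 = d3/2 + d5 + d2 = 50/3
  d7 = d5*5 - d6 - 6 = 97/3
  d8 = d4/4 = 5/4
  d9 = d4/5 + d5/5 + 4 = 36/5
Walk from origin (0, 0):
  seg 1: right by d3 = 4/3 → (4/3, 0)
  seg 2: up by d1 = 17/4 → (4/3, 17/4)
  seg 3: right by d6 = 50/3 → (18, 17/4)
  seg 4: left by d1 = 17/4 → (55/4, 17/4)
  seg 5: down by d7 = 97/3 → (55/4, -337/12)
  seg 6: right by d8 = 5/4 → (15, -337/12)
  seg 7: left by d5 = 11 → (4, -337/12)
  seg 8: up by d8 = 5/4 → (4, -161/6)
  seg 9: right by d8 = 5/4 → (21/4, -161/6)
  seg 10: down by d8 = 5/4 → (21/4, -337/12)

d6 = 50/3
d7 = 97/3
d8 = 5/4
d9 = 36/5
endpoint = (21/4, -337/12)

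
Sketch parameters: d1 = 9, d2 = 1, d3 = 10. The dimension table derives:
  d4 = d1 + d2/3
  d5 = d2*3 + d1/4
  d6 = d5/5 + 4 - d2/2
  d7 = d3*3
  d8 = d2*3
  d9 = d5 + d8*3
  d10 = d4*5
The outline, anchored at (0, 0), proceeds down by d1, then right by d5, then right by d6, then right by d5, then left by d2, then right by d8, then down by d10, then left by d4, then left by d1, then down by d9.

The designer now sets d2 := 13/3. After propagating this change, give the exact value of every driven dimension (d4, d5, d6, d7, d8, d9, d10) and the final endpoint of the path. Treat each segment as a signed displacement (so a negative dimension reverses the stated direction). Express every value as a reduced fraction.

d4 = 94/9
d5 = 61/4
d6 = 293/60
d7 = 30
d8 = 13
d9 = 217/4
d10 = 470/9
endpoint = (4429/180, -4157/36)

Apply edit: d2 := 13/3
  d4 = d1 + d2/3 = 94/9
  d5 = d2*3 + d1/4 = 61/4
  d6 = d5/5 + 4 - d2/2 = 293/60
  d7 = d3*3 = 30
  d8 = d2*3 = 13
  d9 = d5 + d8*3 = 217/4
  d10 = d4*5 = 470/9
Walk from origin (0, 0):
  seg 1: down by d1 = 9 → (0, -9)
  seg 2: right by d5 = 61/4 → (61/4, -9)
  seg 3: right by d6 = 293/60 → (302/15, -9)
  seg 4: right by d5 = 61/4 → (2123/60, -9)
  seg 5: left by d2 = 13/3 → (621/20, -9)
  seg 6: right by d8 = 13 → (881/20, -9)
  seg 7: down by d10 = 470/9 → (881/20, -551/9)
  seg 8: left by d4 = 94/9 → (6049/180, -551/9)
  seg 9: left by d1 = 9 → (4429/180, -551/9)
  seg 10: down by d9 = 217/4 → (4429/180, -4157/36)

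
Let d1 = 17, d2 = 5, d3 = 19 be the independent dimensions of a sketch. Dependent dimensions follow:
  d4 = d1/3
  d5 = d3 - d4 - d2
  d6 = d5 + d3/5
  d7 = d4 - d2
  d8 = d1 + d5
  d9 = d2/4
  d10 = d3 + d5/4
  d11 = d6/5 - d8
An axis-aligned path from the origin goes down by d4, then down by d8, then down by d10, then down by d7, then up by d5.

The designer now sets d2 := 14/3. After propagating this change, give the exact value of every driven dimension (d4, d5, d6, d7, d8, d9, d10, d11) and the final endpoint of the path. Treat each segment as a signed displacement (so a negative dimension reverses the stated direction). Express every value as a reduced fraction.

Apply edit: d2 := 14/3
  d4 = d1/3 = 17/3
  d5 = d3 - d4 - d2 = 26/3
  d6 = d5 + d3/5 = 187/15
  d7 = d4 - d2 = 1
  d8 = d1 + d5 = 77/3
  d9 = d2/4 = 7/6
  d10 = d3 + d5/4 = 127/6
  d11 = d6/5 - d8 = -1738/75
Walk from origin (0, 0):
  seg 1: down by d4 = 17/3 → (0, -17/3)
  seg 2: down by d8 = 77/3 → (0, -94/3)
  seg 3: down by d10 = 127/6 → (0, -105/2)
  seg 4: down by d7 = 1 → (0, -107/2)
  seg 5: up by d5 = 26/3 → (0, -269/6)

d4 = 17/3
d5 = 26/3
d6 = 187/15
d7 = 1
d8 = 77/3
d9 = 7/6
d10 = 127/6
d11 = -1738/75
endpoint = (0, -269/6)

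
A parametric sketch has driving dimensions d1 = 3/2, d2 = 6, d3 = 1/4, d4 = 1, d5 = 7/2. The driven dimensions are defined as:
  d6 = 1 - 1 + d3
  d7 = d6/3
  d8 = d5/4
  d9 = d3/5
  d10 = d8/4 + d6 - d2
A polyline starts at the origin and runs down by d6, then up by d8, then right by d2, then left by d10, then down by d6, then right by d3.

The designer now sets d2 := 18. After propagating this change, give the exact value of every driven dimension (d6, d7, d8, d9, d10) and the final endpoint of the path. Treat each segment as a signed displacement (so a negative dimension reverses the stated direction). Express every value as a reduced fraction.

Apply edit: d2 := 18
  d6 = 1 - 1 + d3 = 1/4
  d7 = d6/3 = 1/12
  d8 = d5/4 = 7/8
  d9 = d3/5 = 1/20
  d10 = d8/4 + d6 - d2 = -561/32
Walk from origin (0, 0):
  seg 1: down by d6 = 1/4 → (0, -1/4)
  seg 2: up by d8 = 7/8 → (0, 5/8)
  seg 3: right by d2 = 18 → (18, 5/8)
  seg 4: left by d10 = -561/32 → (1137/32, 5/8)
  seg 5: down by d6 = 1/4 → (1137/32, 3/8)
  seg 6: right by d3 = 1/4 → (1145/32, 3/8)

d6 = 1/4
d7 = 1/12
d8 = 7/8
d9 = 1/20
d10 = -561/32
endpoint = (1145/32, 3/8)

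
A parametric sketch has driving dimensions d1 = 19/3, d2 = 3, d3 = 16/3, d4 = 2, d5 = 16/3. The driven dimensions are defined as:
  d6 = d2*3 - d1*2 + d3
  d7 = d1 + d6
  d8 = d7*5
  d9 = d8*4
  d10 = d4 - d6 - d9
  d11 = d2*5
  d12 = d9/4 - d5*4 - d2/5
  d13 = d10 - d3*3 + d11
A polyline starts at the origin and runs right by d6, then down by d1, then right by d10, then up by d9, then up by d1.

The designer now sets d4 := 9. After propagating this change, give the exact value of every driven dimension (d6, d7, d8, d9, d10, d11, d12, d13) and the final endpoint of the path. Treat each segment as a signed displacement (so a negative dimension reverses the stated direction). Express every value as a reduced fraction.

d6 = 5/3
d7 = 8
d8 = 40
d9 = 160
d10 = -458/3
d11 = 15
d12 = 271/15
d13 = -461/3
endpoint = (-151, 160)

Apply edit: d4 := 9
  d6 = d2*3 - d1*2 + d3 = 5/3
  d7 = d1 + d6 = 8
  d8 = d7*5 = 40
  d9 = d8*4 = 160
  d10 = d4 - d6 - d9 = -458/3
  d11 = d2*5 = 15
  d12 = d9/4 - d5*4 - d2/5 = 271/15
  d13 = d10 - d3*3 + d11 = -461/3
Walk from origin (0, 0):
  seg 1: right by d6 = 5/3 → (5/3, 0)
  seg 2: down by d1 = 19/3 → (5/3, -19/3)
  seg 3: right by d10 = -458/3 → (-151, -19/3)
  seg 4: up by d9 = 160 → (-151, 461/3)
  seg 5: up by d1 = 19/3 → (-151, 160)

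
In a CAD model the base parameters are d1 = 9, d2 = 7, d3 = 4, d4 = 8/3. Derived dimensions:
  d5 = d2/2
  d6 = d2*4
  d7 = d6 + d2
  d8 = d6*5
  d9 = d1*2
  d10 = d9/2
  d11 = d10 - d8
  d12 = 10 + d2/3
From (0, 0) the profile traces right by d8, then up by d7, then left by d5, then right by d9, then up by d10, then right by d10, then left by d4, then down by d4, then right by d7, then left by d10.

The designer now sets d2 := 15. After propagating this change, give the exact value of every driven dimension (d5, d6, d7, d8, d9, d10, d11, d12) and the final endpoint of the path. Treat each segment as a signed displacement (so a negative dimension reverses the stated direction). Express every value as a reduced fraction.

Apply edit: d2 := 15
  d5 = d2/2 = 15/2
  d6 = d2*4 = 60
  d7 = d6 + d2 = 75
  d8 = d6*5 = 300
  d9 = d1*2 = 18
  d10 = d9/2 = 9
  d11 = d10 - d8 = -291
  d12 = 10 + d2/3 = 15
Walk from origin (0, 0):
  seg 1: right by d8 = 300 → (300, 0)
  seg 2: up by d7 = 75 → (300, 75)
  seg 3: left by d5 = 15/2 → (585/2, 75)
  seg 4: right by d9 = 18 → (621/2, 75)
  seg 5: up by d10 = 9 → (621/2, 84)
  seg 6: right by d10 = 9 → (639/2, 84)
  seg 7: left by d4 = 8/3 → (1901/6, 84)
  seg 8: down by d4 = 8/3 → (1901/6, 244/3)
  seg 9: right by d7 = 75 → (2351/6, 244/3)
  seg 10: left by d10 = 9 → (2297/6, 244/3)

d5 = 15/2
d6 = 60
d7 = 75
d8 = 300
d9 = 18
d10 = 9
d11 = -291
d12 = 15
endpoint = (2297/6, 244/3)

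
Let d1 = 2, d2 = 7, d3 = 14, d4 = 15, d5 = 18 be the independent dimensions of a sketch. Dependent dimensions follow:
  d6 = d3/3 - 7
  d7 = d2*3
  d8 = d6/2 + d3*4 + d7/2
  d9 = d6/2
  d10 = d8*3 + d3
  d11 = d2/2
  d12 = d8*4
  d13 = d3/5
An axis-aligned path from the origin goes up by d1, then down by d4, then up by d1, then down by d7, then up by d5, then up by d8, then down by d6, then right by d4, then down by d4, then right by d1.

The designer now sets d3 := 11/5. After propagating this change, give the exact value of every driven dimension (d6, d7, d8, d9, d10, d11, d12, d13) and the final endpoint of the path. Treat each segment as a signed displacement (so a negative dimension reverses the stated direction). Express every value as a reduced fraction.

d6 = -94/15
d7 = 21
d8 = 97/6
d9 = -47/15
d10 = 507/10
d11 = 7/2
d12 = 194/3
d13 = 11/25
endpoint = (17, -197/30)

Apply edit: d3 := 11/5
  d6 = d3/3 - 7 = -94/15
  d7 = d2*3 = 21
  d8 = d6/2 + d3*4 + d7/2 = 97/6
  d9 = d6/2 = -47/15
  d10 = d8*3 + d3 = 507/10
  d11 = d2/2 = 7/2
  d12 = d8*4 = 194/3
  d13 = d3/5 = 11/25
Walk from origin (0, 0):
  seg 1: up by d1 = 2 → (0, 2)
  seg 2: down by d4 = 15 → (0, -13)
  seg 3: up by d1 = 2 → (0, -11)
  seg 4: down by d7 = 21 → (0, -32)
  seg 5: up by d5 = 18 → (0, -14)
  seg 6: up by d8 = 97/6 → (0, 13/6)
  seg 7: down by d6 = -94/15 → (0, 253/30)
  seg 8: right by d4 = 15 → (15, 253/30)
  seg 9: down by d4 = 15 → (15, -197/30)
  seg 10: right by d1 = 2 → (17, -197/30)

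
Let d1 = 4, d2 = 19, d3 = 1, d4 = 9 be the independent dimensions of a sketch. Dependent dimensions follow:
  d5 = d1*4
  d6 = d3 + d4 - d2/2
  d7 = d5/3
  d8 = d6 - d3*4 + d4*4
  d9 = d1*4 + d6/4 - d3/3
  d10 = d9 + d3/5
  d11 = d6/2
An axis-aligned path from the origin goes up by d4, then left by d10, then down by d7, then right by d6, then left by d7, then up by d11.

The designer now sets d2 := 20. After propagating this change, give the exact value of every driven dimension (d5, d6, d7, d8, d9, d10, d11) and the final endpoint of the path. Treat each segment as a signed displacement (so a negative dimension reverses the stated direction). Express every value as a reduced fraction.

Apply edit: d2 := 20
  d5 = d1*4 = 16
  d6 = d3 + d4 - d2/2 = 0
  d7 = d5/3 = 16/3
  d8 = d6 - d3*4 + d4*4 = 32
  d9 = d1*4 + d6/4 - d3/3 = 47/3
  d10 = d9 + d3/5 = 238/15
  d11 = d6/2 = 0
Walk from origin (0, 0):
  seg 1: up by d4 = 9 → (0, 9)
  seg 2: left by d10 = 238/15 → (-238/15, 9)
  seg 3: down by d7 = 16/3 → (-238/15, 11/3)
  seg 4: right by d6 = 0 → (-238/15, 11/3)
  seg 5: left by d7 = 16/3 → (-106/5, 11/3)
  seg 6: up by d11 = 0 → (-106/5, 11/3)

d5 = 16
d6 = 0
d7 = 16/3
d8 = 32
d9 = 47/3
d10 = 238/15
d11 = 0
endpoint = (-106/5, 11/3)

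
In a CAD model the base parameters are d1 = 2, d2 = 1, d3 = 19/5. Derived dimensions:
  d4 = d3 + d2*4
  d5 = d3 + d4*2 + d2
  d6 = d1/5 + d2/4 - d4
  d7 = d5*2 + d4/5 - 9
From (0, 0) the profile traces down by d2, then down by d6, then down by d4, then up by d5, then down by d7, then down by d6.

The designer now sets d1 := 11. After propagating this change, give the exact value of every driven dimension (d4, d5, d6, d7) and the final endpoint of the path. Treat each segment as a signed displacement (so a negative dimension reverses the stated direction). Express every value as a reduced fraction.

d4 = 39/5
d5 = 102/5
d6 = -107/20
d7 = 834/25
endpoint = (0, -553/50)

Apply edit: d1 := 11
  d4 = d3 + d2*4 = 39/5
  d5 = d3 + d4*2 + d2 = 102/5
  d6 = d1/5 + d2/4 - d4 = -107/20
  d7 = d5*2 + d4/5 - 9 = 834/25
Walk from origin (0, 0):
  seg 1: down by d2 = 1 → (0, -1)
  seg 2: down by d6 = -107/20 → (0, 87/20)
  seg 3: down by d4 = 39/5 → (0, -69/20)
  seg 4: up by d5 = 102/5 → (0, 339/20)
  seg 5: down by d7 = 834/25 → (0, -1641/100)
  seg 6: down by d6 = -107/20 → (0, -553/50)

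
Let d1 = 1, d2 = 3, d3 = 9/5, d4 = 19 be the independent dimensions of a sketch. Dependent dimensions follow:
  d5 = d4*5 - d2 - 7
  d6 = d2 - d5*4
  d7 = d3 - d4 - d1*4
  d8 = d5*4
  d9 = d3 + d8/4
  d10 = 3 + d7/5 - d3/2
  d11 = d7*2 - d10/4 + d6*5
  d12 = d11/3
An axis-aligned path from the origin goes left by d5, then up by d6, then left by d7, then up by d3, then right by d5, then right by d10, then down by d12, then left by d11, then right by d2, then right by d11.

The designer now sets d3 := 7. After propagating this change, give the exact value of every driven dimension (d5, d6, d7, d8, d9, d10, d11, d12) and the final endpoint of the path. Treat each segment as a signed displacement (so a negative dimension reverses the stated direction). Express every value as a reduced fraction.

d5 = 85
d6 = -337
d7 = -16
d8 = 340
d9 = 92
d10 = -37/10
d11 = -68643/40
d12 = -22881/40
endpoint = (153/10, 9681/40)

Apply edit: d3 := 7
  d5 = d4*5 - d2 - 7 = 85
  d6 = d2 - d5*4 = -337
  d7 = d3 - d4 - d1*4 = -16
  d8 = d5*4 = 340
  d9 = d3 + d8/4 = 92
  d10 = 3 + d7/5 - d3/2 = -37/10
  d11 = d7*2 - d10/4 + d6*5 = -68643/40
  d12 = d11/3 = -22881/40
Walk from origin (0, 0):
  seg 1: left by d5 = 85 → (-85, 0)
  seg 2: up by d6 = -337 → (-85, -337)
  seg 3: left by d7 = -16 → (-69, -337)
  seg 4: up by d3 = 7 → (-69, -330)
  seg 5: right by d5 = 85 → (16, -330)
  seg 6: right by d10 = -37/10 → (123/10, -330)
  seg 7: down by d12 = -22881/40 → (123/10, 9681/40)
  seg 8: left by d11 = -68643/40 → (13827/8, 9681/40)
  seg 9: right by d2 = 3 → (13851/8, 9681/40)
  seg 10: right by d11 = -68643/40 → (153/10, 9681/40)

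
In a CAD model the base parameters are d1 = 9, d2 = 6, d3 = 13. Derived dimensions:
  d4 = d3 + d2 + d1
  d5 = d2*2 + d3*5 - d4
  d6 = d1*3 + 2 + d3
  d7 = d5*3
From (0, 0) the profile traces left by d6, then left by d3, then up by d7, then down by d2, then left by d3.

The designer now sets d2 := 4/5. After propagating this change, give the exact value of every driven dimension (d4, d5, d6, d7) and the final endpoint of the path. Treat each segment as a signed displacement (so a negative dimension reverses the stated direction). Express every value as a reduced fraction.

d4 = 114/5
d5 = 219/5
d6 = 42
d7 = 657/5
endpoint = (-68, 653/5)

Apply edit: d2 := 4/5
  d4 = d3 + d2 + d1 = 114/5
  d5 = d2*2 + d3*5 - d4 = 219/5
  d6 = d1*3 + 2 + d3 = 42
  d7 = d5*3 = 657/5
Walk from origin (0, 0):
  seg 1: left by d6 = 42 → (-42, 0)
  seg 2: left by d3 = 13 → (-55, 0)
  seg 3: up by d7 = 657/5 → (-55, 657/5)
  seg 4: down by d2 = 4/5 → (-55, 653/5)
  seg 5: left by d3 = 13 → (-68, 653/5)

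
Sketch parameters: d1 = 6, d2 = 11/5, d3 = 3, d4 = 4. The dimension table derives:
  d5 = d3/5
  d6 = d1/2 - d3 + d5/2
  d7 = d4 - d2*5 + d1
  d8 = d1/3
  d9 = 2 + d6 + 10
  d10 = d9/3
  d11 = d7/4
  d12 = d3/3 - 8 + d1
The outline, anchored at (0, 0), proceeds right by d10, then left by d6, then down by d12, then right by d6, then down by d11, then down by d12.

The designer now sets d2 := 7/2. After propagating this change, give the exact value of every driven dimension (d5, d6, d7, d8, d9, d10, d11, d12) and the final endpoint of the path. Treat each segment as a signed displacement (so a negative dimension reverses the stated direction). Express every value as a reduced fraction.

d5 = 3/5
d6 = 3/10
d7 = -15/2
d8 = 2
d9 = 123/10
d10 = 41/10
d11 = -15/8
d12 = -1
endpoint = (41/10, 31/8)

Apply edit: d2 := 7/2
  d5 = d3/5 = 3/5
  d6 = d1/2 - d3 + d5/2 = 3/10
  d7 = d4 - d2*5 + d1 = -15/2
  d8 = d1/3 = 2
  d9 = 2 + d6 + 10 = 123/10
  d10 = d9/3 = 41/10
  d11 = d7/4 = -15/8
  d12 = d3/3 - 8 + d1 = -1
Walk from origin (0, 0):
  seg 1: right by d10 = 41/10 → (41/10, 0)
  seg 2: left by d6 = 3/10 → (19/5, 0)
  seg 3: down by d12 = -1 → (19/5, 1)
  seg 4: right by d6 = 3/10 → (41/10, 1)
  seg 5: down by d11 = -15/8 → (41/10, 23/8)
  seg 6: down by d12 = -1 → (41/10, 31/8)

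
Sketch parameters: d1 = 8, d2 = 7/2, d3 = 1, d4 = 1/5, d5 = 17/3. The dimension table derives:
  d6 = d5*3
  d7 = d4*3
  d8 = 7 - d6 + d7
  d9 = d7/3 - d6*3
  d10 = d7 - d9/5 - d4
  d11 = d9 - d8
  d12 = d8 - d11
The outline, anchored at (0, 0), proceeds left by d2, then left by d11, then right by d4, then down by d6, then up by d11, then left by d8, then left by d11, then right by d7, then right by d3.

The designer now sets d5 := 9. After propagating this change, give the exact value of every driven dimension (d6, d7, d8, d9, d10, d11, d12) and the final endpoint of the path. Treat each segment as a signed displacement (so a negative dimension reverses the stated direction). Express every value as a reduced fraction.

Apply edit: d5 := 9
  d6 = d5*3 = 27
  d7 = d4*3 = 3/5
  d8 = 7 - d6 + d7 = -97/5
  d9 = d7/3 - d6*3 = -404/5
  d10 = d7 - d9/5 - d4 = 414/25
  d11 = d9 - d8 = -307/5
  d12 = d8 - d11 = 42
Walk from origin (0, 0):
  seg 1: left by d2 = 7/2 → (-7/2, 0)
  seg 2: left by d11 = -307/5 → (579/10, 0)
  seg 3: right by d4 = 1/5 → (581/10, 0)
  seg 4: down by d6 = 27 → (581/10, -27)
  seg 5: up by d11 = -307/5 → (581/10, -442/5)
  seg 6: left by d8 = -97/5 → (155/2, -442/5)
  seg 7: left by d11 = -307/5 → (1389/10, -442/5)
  seg 8: right by d7 = 3/5 → (279/2, -442/5)
  seg 9: right by d3 = 1 → (281/2, -442/5)

d6 = 27
d7 = 3/5
d8 = -97/5
d9 = -404/5
d10 = 414/25
d11 = -307/5
d12 = 42
endpoint = (281/2, -442/5)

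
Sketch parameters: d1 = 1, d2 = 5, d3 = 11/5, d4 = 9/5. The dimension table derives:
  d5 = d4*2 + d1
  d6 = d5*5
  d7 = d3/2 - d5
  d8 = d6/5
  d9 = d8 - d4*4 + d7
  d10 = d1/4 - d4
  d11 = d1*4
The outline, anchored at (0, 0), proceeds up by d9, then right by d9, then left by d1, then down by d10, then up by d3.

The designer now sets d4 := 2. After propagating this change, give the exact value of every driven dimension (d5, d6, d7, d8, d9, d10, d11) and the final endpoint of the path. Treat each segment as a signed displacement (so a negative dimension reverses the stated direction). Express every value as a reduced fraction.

d5 = 5
d6 = 25
d7 = -39/10
d8 = 5
d9 = -69/10
d10 = -7/4
d11 = 4
endpoint = (-79/10, -59/20)

Apply edit: d4 := 2
  d5 = d4*2 + d1 = 5
  d6 = d5*5 = 25
  d7 = d3/2 - d5 = -39/10
  d8 = d6/5 = 5
  d9 = d8 - d4*4 + d7 = -69/10
  d10 = d1/4 - d4 = -7/4
  d11 = d1*4 = 4
Walk from origin (0, 0):
  seg 1: up by d9 = -69/10 → (0, -69/10)
  seg 2: right by d9 = -69/10 → (-69/10, -69/10)
  seg 3: left by d1 = 1 → (-79/10, -69/10)
  seg 4: down by d10 = -7/4 → (-79/10, -103/20)
  seg 5: up by d3 = 11/5 → (-79/10, -59/20)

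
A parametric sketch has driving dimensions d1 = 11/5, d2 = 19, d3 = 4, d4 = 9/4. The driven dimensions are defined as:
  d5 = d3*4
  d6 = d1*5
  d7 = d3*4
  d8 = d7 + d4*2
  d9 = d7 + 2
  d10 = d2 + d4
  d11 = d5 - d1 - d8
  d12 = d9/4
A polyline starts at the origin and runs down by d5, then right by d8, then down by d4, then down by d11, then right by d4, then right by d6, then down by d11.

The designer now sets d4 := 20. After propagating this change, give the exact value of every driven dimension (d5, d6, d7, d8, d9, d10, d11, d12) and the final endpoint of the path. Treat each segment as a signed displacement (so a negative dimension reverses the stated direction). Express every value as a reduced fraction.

d5 = 16
d6 = 11
d7 = 16
d8 = 56
d9 = 18
d10 = 39
d11 = -211/5
d12 = 9/2
endpoint = (87, 242/5)

Apply edit: d4 := 20
  d5 = d3*4 = 16
  d6 = d1*5 = 11
  d7 = d3*4 = 16
  d8 = d7 + d4*2 = 56
  d9 = d7 + 2 = 18
  d10 = d2 + d4 = 39
  d11 = d5 - d1 - d8 = -211/5
  d12 = d9/4 = 9/2
Walk from origin (0, 0):
  seg 1: down by d5 = 16 → (0, -16)
  seg 2: right by d8 = 56 → (56, -16)
  seg 3: down by d4 = 20 → (56, -36)
  seg 4: down by d11 = -211/5 → (56, 31/5)
  seg 5: right by d4 = 20 → (76, 31/5)
  seg 6: right by d6 = 11 → (87, 31/5)
  seg 7: down by d11 = -211/5 → (87, 242/5)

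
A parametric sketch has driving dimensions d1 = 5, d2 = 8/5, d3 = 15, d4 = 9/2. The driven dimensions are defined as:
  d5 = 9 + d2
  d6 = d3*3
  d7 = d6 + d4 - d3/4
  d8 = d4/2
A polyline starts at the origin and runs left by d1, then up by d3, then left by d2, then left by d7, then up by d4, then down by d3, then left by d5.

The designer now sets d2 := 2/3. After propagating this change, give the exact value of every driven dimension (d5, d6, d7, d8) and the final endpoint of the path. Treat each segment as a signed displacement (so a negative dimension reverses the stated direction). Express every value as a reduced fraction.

d5 = 29/3
d6 = 45
d7 = 183/4
d8 = 9/4
endpoint = (-733/12, 9/2)

Apply edit: d2 := 2/3
  d5 = 9 + d2 = 29/3
  d6 = d3*3 = 45
  d7 = d6 + d4 - d3/4 = 183/4
  d8 = d4/2 = 9/4
Walk from origin (0, 0):
  seg 1: left by d1 = 5 → (-5, 0)
  seg 2: up by d3 = 15 → (-5, 15)
  seg 3: left by d2 = 2/3 → (-17/3, 15)
  seg 4: left by d7 = 183/4 → (-617/12, 15)
  seg 5: up by d4 = 9/2 → (-617/12, 39/2)
  seg 6: down by d3 = 15 → (-617/12, 9/2)
  seg 7: left by d5 = 29/3 → (-733/12, 9/2)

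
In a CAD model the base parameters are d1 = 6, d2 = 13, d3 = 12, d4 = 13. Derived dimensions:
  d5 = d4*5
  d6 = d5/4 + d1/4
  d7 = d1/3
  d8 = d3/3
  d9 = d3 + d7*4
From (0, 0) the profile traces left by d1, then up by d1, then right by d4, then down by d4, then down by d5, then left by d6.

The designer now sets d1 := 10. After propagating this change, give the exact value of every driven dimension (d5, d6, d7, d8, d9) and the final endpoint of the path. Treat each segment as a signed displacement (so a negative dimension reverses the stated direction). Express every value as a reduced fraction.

d5 = 65
d6 = 75/4
d7 = 10/3
d8 = 4
d9 = 76/3
endpoint = (-63/4, -68)

Apply edit: d1 := 10
  d5 = d4*5 = 65
  d6 = d5/4 + d1/4 = 75/4
  d7 = d1/3 = 10/3
  d8 = d3/3 = 4
  d9 = d3 + d7*4 = 76/3
Walk from origin (0, 0):
  seg 1: left by d1 = 10 → (-10, 0)
  seg 2: up by d1 = 10 → (-10, 10)
  seg 3: right by d4 = 13 → (3, 10)
  seg 4: down by d4 = 13 → (3, -3)
  seg 5: down by d5 = 65 → (3, -68)
  seg 6: left by d6 = 75/4 → (-63/4, -68)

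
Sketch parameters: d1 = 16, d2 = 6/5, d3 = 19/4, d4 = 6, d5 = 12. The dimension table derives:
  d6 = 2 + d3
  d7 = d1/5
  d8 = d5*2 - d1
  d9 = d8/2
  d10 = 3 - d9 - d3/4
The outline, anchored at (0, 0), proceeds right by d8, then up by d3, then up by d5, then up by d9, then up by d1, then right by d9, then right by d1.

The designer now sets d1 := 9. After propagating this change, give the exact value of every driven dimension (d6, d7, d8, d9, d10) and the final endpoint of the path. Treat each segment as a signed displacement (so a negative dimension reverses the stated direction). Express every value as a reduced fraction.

d6 = 27/4
d7 = 9/5
d8 = 15
d9 = 15/2
d10 = -91/16
endpoint = (63/2, 133/4)

Apply edit: d1 := 9
  d6 = 2 + d3 = 27/4
  d7 = d1/5 = 9/5
  d8 = d5*2 - d1 = 15
  d9 = d8/2 = 15/2
  d10 = 3 - d9 - d3/4 = -91/16
Walk from origin (0, 0):
  seg 1: right by d8 = 15 → (15, 0)
  seg 2: up by d3 = 19/4 → (15, 19/4)
  seg 3: up by d5 = 12 → (15, 67/4)
  seg 4: up by d9 = 15/2 → (15, 97/4)
  seg 5: up by d1 = 9 → (15, 133/4)
  seg 6: right by d9 = 15/2 → (45/2, 133/4)
  seg 7: right by d1 = 9 → (63/2, 133/4)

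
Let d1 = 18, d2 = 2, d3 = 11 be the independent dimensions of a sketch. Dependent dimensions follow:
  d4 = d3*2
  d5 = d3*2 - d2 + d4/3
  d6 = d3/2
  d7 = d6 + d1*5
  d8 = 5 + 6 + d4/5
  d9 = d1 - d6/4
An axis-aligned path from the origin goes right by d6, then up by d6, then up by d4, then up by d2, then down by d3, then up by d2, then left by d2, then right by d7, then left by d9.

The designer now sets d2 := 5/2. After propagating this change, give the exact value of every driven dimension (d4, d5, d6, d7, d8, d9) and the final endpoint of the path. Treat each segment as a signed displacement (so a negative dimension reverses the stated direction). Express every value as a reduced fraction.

d4 = 22
d5 = 161/6
d6 = 11/2
d7 = 191/2
d8 = 77/5
d9 = 133/8
endpoint = (655/8, 43/2)

Apply edit: d2 := 5/2
  d4 = d3*2 = 22
  d5 = d3*2 - d2 + d4/3 = 161/6
  d6 = d3/2 = 11/2
  d7 = d6 + d1*5 = 191/2
  d8 = 5 + 6 + d4/5 = 77/5
  d9 = d1 - d6/4 = 133/8
Walk from origin (0, 0):
  seg 1: right by d6 = 11/2 → (11/2, 0)
  seg 2: up by d6 = 11/2 → (11/2, 11/2)
  seg 3: up by d4 = 22 → (11/2, 55/2)
  seg 4: up by d2 = 5/2 → (11/2, 30)
  seg 5: down by d3 = 11 → (11/2, 19)
  seg 6: up by d2 = 5/2 → (11/2, 43/2)
  seg 7: left by d2 = 5/2 → (3, 43/2)
  seg 8: right by d7 = 191/2 → (197/2, 43/2)
  seg 9: left by d9 = 133/8 → (655/8, 43/2)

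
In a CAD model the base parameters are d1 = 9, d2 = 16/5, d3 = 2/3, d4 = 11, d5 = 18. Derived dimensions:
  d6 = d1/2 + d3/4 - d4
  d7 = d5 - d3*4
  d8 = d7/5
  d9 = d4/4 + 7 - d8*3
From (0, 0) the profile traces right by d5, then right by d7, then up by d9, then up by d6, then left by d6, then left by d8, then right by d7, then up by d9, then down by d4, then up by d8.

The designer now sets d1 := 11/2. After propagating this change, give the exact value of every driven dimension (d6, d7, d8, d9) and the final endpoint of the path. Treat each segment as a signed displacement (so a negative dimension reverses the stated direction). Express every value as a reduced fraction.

d6 = -97/12
d7 = 46/3
d8 = 46/15
d9 = 11/20
endpoint = (3221/60, -179/12)

Apply edit: d1 := 11/2
  d6 = d1/2 + d3/4 - d4 = -97/12
  d7 = d5 - d3*4 = 46/3
  d8 = d7/5 = 46/15
  d9 = d4/4 + 7 - d8*3 = 11/20
Walk from origin (0, 0):
  seg 1: right by d5 = 18 → (18, 0)
  seg 2: right by d7 = 46/3 → (100/3, 0)
  seg 3: up by d9 = 11/20 → (100/3, 11/20)
  seg 4: up by d6 = -97/12 → (100/3, -113/15)
  seg 5: left by d6 = -97/12 → (497/12, -113/15)
  seg 6: left by d8 = 46/15 → (767/20, -113/15)
  seg 7: right by d7 = 46/3 → (3221/60, -113/15)
  seg 8: up by d9 = 11/20 → (3221/60, -419/60)
  seg 9: down by d4 = 11 → (3221/60, -1079/60)
  seg 10: up by d8 = 46/15 → (3221/60, -179/12)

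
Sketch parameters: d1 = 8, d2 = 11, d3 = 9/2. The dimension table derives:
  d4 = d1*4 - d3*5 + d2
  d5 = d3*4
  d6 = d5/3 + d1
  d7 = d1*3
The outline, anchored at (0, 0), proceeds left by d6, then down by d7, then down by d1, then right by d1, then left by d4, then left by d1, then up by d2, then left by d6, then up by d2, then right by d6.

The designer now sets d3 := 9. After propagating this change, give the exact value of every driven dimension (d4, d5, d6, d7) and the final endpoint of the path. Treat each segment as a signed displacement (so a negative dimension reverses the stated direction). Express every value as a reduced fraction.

d4 = -2
d5 = 36
d6 = 20
d7 = 24
endpoint = (-18, -10)

Apply edit: d3 := 9
  d4 = d1*4 - d3*5 + d2 = -2
  d5 = d3*4 = 36
  d6 = d5/3 + d1 = 20
  d7 = d1*3 = 24
Walk from origin (0, 0):
  seg 1: left by d6 = 20 → (-20, 0)
  seg 2: down by d7 = 24 → (-20, -24)
  seg 3: down by d1 = 8 → (-20, -32)
  seg 4: right by d1 = 8 → (-12, -32)
  seg 5: left by d4 = -2 → (-10, -32)
  seg 6: left by d1 = 8 → (-18, -32)
  seg 7: up by d2 = 11 → (-18, -21)
  seg 8: left by d6 = 20 → (-38, -21)
  seg 9: up by d2 = 11 → (-38, -10)
  seg 10: right by d6 = 20 → (-18, -10)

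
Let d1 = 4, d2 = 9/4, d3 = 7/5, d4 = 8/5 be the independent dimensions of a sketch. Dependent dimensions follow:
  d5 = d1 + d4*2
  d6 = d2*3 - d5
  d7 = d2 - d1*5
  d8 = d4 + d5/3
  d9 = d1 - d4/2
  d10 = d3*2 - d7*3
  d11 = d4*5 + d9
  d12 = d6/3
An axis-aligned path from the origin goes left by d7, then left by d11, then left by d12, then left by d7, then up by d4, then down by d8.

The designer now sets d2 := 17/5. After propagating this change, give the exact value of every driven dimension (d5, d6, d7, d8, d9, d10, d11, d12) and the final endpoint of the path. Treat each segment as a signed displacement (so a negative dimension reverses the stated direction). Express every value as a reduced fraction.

Apply edit: d2 := 17/5
  d5 = d1 + d4*2 = 36/5
  d6 = d2*3 - d5 = 3
  d7 = d2 - d1*5 = -83/5
  d8 = d4 + d5/3 = 4
  d9 = d1 - d4/2 = 16/5
  d10 = d3*2 - d7*3 = 263/5
  d11 = d4*5 + d9 = 56/5
  d12 = d6/3 = 1
Walk from origin (0, 0):
  seg 1: left by d7 = -83/5 → (83/5, 0)
  seg 2: left by d11 = 56/5 → (27/5, 0)
  seg 3: left by d12 = 1 → (22/5, 0)
  seg 4: left by d7 = -83/5 → (21, 0)
  seg 5: up by d4 = 8/5 → (21, 8/5)
  seg 6: down by d8 = 4 → (21, -12/5)

d5 = 36/5
d6 = 3
d7 = -83/5
d8 = 4
d9 = 16/5
d10 = 263/5
d11 = 56/5
d12 = 1
endpoint = (21, -12/5)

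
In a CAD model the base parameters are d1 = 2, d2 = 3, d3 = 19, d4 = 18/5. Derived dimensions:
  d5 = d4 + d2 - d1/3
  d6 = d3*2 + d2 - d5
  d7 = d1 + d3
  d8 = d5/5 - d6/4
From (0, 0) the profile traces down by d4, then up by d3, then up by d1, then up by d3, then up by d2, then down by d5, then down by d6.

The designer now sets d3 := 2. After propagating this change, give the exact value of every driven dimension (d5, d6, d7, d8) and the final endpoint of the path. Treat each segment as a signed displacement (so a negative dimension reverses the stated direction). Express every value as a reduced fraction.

Apply edit: d3 := 2
  d5 = d4 + d2 - d1/3 = 89/15
  d6 = d3*2 + d2 - d5 = 16/15
  d7 = d1 + d3 = 4
  d8 = d5/5 - d6/4 = 23/25
Walk from origin (0, 0):
  seg 1: down by d4 = 18/5 → (0, -18/5)
  seg 2: up by d3 = 2 → (0, -8/5)
  seg 3: up by d1 = 2 → (0, 2/5)
  seg 4: up by d3 = 2 → (0, 12/5)
  seg 5: up by d2 = 3 → (0, 27/5)
  seg 6: down by d5 = 89/15 → (0, -8/15)
  seg 7: down by d6 = 16/15 → (0, -8/5)

d5 = 89/15
d6 = 16/15
d7 = 4
d8 = 23/25
endpoint = (0, -8/5)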